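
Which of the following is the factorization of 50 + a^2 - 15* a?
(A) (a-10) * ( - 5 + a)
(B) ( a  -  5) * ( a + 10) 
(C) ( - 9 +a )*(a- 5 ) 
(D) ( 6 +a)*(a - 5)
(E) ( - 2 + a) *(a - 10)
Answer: A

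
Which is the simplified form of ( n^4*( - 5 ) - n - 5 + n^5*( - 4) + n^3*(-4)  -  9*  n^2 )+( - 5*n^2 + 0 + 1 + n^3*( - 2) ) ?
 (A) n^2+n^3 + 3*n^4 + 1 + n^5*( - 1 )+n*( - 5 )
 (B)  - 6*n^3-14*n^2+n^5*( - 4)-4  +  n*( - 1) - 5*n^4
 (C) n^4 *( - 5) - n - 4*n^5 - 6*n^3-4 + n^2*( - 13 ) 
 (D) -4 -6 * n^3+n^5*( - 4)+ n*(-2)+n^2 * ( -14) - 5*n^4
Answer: B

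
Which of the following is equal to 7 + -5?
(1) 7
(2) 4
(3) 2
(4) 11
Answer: 3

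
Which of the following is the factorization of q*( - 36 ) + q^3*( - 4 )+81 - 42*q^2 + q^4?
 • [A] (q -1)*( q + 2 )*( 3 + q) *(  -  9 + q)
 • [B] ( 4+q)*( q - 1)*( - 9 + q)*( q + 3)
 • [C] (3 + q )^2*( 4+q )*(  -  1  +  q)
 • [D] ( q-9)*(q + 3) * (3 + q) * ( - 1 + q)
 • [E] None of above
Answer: D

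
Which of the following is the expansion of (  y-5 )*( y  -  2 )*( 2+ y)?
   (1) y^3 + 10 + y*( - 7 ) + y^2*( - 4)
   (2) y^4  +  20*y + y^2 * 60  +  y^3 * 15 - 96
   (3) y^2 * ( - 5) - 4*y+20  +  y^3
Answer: 3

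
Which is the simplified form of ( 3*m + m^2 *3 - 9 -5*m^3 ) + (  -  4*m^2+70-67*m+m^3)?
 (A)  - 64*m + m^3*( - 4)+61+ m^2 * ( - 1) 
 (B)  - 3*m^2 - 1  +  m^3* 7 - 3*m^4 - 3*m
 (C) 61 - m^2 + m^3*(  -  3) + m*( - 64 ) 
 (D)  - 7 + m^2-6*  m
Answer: A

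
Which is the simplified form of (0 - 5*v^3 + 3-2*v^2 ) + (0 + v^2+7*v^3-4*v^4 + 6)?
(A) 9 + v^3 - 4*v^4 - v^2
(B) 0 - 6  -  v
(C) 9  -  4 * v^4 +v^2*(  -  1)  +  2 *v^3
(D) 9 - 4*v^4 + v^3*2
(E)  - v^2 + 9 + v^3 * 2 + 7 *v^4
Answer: C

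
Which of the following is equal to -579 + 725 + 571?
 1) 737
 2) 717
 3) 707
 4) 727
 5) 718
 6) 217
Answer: 2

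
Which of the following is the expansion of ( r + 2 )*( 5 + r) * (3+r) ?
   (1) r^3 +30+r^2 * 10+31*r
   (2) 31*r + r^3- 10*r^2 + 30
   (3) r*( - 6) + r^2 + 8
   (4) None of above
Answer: 1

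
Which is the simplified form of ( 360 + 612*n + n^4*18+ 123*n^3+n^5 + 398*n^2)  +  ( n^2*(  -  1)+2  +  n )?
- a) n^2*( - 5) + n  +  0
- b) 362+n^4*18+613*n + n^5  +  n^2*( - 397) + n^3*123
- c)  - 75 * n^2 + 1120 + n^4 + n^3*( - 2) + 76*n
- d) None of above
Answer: d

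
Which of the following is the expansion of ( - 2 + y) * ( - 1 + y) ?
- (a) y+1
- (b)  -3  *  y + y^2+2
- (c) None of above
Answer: b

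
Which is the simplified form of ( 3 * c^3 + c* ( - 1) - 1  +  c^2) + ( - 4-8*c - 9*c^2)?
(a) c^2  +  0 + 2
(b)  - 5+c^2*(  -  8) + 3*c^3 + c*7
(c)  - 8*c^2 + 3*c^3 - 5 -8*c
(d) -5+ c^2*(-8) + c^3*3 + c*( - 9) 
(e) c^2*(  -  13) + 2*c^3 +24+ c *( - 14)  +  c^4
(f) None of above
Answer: d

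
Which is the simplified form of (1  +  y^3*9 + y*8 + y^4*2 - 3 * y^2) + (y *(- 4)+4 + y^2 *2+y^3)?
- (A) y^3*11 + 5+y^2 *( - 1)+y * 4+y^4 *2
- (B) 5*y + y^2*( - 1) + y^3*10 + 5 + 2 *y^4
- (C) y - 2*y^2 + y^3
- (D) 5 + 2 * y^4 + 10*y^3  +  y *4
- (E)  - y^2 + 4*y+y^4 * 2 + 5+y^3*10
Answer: E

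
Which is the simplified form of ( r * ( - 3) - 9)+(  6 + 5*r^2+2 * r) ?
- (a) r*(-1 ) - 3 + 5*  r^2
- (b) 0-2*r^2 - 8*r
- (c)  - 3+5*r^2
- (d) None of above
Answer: a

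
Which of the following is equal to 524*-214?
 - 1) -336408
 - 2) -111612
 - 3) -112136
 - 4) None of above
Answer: 3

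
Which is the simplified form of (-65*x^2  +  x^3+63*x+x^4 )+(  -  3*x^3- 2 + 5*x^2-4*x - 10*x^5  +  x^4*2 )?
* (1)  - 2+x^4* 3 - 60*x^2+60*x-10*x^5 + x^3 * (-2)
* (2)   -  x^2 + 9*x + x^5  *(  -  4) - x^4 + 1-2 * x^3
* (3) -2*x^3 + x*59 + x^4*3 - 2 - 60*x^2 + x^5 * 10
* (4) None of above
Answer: 4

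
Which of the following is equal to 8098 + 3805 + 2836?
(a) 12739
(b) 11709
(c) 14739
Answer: c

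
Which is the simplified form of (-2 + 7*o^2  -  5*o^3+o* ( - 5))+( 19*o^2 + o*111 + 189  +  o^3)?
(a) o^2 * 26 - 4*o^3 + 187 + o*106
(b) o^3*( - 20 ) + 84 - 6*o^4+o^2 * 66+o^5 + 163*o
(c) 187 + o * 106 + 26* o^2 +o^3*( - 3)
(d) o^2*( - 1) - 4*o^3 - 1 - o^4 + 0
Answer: a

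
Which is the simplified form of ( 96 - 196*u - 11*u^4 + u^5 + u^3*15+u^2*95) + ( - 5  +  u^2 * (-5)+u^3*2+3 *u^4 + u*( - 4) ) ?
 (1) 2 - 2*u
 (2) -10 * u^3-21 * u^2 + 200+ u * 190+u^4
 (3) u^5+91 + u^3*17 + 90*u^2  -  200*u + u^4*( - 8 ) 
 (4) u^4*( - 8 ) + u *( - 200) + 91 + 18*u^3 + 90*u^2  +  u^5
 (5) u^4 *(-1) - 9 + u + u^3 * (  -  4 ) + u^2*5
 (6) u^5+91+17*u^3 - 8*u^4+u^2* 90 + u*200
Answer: 3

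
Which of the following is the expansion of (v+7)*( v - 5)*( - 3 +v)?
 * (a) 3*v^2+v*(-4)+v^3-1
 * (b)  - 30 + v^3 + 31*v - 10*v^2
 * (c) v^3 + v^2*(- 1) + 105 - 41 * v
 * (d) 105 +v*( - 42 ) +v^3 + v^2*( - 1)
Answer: c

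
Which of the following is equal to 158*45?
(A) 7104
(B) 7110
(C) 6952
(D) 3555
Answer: B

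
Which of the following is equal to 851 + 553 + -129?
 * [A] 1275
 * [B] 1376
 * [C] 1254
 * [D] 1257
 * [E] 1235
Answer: A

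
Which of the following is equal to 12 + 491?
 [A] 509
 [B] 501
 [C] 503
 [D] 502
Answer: C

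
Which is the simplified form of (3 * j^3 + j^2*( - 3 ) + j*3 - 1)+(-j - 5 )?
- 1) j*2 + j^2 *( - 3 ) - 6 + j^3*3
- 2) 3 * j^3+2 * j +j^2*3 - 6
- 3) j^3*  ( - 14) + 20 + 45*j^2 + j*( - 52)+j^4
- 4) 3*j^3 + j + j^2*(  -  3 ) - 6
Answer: 1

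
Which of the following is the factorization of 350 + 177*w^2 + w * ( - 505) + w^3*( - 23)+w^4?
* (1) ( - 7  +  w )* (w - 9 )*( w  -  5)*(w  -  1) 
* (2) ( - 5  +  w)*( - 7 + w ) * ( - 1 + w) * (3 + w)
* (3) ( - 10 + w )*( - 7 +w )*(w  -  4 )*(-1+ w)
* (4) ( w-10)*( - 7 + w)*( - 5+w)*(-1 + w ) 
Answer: 4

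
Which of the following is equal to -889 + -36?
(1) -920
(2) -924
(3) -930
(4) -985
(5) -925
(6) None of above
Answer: 5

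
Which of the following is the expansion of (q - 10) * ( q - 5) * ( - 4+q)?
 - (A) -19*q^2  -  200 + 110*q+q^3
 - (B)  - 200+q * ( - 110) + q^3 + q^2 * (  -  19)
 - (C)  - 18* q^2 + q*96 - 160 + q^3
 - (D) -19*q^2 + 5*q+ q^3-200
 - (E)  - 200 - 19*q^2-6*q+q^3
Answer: A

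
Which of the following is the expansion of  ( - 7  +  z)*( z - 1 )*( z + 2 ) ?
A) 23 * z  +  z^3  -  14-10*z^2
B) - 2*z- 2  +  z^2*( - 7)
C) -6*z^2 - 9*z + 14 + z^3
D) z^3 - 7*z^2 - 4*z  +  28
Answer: C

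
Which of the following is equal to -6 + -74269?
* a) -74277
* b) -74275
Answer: b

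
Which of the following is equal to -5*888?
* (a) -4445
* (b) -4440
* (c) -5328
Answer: b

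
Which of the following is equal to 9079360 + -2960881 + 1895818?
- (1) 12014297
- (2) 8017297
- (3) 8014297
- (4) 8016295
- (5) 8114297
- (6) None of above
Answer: 3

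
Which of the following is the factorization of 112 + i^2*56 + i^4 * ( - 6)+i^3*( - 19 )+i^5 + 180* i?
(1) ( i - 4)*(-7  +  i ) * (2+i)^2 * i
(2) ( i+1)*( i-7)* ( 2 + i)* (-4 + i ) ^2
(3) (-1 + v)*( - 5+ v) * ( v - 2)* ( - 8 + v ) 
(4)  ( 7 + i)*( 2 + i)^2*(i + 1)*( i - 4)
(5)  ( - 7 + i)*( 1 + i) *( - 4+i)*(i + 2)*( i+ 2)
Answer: 5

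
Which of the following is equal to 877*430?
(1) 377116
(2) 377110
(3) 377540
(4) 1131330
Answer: 2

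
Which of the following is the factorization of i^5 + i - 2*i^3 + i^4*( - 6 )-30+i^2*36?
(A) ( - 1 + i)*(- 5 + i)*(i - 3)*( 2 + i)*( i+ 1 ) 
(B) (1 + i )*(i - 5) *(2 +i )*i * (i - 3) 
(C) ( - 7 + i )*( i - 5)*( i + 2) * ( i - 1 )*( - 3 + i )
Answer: A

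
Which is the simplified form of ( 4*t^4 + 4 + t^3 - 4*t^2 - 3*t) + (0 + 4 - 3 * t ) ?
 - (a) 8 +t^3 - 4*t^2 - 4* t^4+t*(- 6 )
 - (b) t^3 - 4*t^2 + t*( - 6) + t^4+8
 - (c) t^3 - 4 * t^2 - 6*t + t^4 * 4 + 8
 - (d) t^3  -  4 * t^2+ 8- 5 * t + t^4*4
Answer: c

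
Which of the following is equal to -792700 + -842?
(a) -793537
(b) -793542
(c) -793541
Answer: b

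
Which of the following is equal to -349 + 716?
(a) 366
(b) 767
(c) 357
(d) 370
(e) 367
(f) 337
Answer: e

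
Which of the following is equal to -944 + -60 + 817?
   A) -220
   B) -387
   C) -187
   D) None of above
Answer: C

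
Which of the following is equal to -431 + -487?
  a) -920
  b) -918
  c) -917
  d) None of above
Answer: b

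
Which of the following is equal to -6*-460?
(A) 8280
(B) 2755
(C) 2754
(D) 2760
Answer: D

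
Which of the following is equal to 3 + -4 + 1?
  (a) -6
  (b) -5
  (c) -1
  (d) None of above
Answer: d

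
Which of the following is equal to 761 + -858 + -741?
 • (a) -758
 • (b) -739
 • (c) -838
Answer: c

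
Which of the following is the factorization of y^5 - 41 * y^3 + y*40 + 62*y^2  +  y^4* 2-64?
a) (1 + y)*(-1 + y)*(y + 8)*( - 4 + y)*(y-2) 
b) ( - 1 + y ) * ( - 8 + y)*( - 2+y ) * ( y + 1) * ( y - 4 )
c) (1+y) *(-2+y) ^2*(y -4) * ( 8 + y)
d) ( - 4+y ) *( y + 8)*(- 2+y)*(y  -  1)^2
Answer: a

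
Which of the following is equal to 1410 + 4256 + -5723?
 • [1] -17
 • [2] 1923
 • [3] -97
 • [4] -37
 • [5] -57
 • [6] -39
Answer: 5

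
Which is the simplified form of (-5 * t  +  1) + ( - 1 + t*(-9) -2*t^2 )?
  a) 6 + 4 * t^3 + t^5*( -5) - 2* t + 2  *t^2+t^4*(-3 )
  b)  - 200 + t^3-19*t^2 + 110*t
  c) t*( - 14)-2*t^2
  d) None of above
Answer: c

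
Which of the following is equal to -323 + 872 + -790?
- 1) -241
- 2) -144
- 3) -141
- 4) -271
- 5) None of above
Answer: 1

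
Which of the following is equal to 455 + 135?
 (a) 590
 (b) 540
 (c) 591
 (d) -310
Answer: a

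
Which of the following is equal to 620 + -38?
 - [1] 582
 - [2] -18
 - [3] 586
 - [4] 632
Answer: 1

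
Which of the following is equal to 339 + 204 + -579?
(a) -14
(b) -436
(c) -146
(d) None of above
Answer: d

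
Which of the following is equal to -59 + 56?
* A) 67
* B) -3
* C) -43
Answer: B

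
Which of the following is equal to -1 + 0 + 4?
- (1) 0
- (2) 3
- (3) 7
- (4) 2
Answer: 2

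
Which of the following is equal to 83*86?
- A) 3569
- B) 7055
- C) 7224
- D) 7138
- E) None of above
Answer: D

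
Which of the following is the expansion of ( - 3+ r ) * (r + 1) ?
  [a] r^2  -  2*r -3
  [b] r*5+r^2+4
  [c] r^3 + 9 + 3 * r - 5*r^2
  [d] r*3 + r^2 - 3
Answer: a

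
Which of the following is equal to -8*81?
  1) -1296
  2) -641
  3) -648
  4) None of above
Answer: 3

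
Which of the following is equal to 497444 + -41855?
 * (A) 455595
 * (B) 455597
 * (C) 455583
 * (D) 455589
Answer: D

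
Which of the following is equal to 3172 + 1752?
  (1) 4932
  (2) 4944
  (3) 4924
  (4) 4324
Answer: 3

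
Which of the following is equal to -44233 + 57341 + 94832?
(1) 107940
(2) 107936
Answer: 1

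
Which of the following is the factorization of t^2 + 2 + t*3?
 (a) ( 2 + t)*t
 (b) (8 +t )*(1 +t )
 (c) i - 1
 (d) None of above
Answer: d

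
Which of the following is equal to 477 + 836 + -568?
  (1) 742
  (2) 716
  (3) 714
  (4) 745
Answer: 4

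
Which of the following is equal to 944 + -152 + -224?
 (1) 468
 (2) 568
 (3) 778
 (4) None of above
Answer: 2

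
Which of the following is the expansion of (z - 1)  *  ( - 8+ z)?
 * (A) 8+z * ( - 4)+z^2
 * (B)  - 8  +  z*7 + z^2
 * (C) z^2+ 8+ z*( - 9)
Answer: C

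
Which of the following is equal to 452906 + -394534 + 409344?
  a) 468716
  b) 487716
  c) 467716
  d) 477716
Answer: c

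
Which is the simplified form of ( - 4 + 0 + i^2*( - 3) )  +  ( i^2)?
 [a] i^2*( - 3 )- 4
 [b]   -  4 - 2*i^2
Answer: b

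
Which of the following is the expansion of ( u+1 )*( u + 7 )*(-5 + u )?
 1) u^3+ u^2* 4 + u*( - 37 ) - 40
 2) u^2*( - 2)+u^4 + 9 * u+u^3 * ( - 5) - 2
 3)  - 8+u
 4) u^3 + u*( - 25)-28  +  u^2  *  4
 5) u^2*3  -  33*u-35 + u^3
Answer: 5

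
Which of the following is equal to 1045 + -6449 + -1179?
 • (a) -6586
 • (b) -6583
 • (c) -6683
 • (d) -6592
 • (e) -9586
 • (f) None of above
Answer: b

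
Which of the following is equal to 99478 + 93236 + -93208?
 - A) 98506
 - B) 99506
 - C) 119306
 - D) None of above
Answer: B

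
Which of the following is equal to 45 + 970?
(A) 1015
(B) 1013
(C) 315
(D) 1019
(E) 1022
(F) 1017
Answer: A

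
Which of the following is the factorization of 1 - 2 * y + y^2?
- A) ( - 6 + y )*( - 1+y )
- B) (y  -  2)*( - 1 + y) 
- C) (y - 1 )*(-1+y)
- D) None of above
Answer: C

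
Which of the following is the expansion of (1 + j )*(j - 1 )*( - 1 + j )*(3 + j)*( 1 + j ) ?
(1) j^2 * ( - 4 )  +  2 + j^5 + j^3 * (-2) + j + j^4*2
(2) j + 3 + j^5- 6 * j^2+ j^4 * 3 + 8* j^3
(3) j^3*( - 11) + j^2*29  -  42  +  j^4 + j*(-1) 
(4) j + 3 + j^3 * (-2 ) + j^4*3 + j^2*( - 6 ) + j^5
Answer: 4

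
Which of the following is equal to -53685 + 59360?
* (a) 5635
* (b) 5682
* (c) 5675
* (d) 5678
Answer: c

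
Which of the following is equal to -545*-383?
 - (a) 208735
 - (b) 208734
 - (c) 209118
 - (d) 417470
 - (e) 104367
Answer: a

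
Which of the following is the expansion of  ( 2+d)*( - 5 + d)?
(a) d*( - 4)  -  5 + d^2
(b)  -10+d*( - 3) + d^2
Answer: b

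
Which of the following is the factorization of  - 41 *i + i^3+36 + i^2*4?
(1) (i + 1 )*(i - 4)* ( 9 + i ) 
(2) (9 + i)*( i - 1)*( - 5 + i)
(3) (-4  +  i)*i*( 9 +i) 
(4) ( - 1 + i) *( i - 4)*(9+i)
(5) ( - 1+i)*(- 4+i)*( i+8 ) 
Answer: 4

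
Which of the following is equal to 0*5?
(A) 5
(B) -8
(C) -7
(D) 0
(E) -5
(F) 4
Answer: D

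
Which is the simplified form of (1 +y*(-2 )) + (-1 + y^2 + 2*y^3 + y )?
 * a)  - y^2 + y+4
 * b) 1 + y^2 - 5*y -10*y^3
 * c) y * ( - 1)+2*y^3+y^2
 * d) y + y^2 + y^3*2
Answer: c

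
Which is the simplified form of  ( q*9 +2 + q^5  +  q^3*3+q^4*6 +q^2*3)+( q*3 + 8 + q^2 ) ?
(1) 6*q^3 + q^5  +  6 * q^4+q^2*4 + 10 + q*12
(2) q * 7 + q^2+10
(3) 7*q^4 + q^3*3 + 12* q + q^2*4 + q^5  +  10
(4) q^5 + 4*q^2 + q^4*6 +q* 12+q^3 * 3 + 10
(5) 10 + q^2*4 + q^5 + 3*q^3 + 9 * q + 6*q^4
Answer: 4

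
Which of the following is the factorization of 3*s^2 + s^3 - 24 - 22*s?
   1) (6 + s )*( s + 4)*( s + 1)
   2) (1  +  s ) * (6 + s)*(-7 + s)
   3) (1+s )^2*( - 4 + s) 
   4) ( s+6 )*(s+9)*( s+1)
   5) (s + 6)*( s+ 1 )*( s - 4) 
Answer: 5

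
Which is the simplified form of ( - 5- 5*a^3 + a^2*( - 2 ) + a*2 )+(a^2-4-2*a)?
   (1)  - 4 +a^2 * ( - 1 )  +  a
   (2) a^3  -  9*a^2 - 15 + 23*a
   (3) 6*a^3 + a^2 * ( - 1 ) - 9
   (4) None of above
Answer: 4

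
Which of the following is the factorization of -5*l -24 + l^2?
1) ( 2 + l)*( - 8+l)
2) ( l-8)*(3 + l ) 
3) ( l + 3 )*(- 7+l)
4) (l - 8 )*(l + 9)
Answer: 2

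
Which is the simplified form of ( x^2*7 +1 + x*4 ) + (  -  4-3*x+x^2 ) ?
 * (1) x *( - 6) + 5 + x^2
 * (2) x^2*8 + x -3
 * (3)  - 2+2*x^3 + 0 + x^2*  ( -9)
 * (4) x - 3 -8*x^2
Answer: 2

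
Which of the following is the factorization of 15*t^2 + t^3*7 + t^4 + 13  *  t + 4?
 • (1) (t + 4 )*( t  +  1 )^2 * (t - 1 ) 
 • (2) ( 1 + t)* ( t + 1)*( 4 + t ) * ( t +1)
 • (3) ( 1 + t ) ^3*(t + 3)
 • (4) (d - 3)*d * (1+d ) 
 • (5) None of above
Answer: 2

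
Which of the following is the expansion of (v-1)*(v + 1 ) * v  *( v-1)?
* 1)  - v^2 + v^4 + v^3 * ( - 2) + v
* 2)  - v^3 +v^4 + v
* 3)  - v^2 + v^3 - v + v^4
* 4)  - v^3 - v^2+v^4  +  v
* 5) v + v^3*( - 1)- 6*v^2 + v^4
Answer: 4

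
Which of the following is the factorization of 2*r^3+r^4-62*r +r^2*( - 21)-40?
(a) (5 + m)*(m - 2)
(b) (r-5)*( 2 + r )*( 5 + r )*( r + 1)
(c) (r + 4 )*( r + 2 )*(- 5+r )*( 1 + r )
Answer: c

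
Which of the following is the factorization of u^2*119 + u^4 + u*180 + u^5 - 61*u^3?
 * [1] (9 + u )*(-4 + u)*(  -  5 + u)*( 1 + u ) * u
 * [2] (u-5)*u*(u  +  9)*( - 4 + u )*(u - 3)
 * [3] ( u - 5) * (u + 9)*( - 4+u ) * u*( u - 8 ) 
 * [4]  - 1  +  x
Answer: 1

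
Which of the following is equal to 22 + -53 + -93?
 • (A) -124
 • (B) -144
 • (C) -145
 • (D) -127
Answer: A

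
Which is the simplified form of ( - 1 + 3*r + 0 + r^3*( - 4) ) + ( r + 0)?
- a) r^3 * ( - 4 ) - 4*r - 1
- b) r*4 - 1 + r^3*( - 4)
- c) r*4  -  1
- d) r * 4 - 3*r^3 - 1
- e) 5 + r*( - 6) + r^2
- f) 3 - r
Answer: b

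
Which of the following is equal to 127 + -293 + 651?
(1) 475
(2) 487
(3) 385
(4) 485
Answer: 4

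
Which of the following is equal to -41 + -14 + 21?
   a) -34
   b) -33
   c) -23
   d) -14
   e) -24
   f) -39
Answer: a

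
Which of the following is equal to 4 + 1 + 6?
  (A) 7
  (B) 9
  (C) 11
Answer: C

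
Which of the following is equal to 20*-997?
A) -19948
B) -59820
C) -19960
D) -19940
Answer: D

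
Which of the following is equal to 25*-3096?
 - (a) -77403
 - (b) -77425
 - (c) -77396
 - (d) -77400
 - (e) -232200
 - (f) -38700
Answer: d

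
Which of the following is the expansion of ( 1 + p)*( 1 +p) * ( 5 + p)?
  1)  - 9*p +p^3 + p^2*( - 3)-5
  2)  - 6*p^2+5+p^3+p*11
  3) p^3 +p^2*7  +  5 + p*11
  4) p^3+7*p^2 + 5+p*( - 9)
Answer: 3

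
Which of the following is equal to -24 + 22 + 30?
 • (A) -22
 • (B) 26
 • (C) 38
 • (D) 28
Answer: D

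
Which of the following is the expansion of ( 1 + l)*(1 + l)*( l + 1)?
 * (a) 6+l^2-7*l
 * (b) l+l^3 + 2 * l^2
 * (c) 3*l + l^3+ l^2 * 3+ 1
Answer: c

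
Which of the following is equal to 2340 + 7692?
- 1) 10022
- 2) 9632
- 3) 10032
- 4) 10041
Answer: 3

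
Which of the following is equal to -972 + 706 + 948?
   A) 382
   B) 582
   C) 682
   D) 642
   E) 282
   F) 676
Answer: C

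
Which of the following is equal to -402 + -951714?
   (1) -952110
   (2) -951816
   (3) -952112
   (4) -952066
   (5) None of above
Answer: 5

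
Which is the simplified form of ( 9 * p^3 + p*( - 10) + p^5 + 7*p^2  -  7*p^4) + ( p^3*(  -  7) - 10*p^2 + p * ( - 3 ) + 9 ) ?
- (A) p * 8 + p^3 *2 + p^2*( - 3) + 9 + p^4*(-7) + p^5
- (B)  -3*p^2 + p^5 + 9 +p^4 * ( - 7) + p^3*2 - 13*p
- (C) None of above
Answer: B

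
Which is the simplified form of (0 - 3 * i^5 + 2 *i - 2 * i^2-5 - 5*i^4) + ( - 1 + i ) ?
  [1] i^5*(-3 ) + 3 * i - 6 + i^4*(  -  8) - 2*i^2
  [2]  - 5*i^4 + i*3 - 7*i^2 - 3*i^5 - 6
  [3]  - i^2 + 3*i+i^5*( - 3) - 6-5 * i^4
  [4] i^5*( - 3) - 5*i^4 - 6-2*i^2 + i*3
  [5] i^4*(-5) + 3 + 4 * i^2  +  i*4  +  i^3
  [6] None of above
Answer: 4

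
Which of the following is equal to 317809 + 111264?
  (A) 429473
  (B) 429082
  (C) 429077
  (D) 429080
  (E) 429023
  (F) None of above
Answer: F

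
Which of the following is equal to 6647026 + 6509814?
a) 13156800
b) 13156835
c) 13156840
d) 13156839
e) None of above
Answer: c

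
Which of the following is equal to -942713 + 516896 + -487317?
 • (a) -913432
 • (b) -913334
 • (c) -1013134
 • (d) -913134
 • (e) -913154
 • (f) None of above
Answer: d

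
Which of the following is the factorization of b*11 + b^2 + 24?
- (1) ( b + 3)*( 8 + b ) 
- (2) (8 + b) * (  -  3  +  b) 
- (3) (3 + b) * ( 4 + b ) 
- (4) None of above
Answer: 1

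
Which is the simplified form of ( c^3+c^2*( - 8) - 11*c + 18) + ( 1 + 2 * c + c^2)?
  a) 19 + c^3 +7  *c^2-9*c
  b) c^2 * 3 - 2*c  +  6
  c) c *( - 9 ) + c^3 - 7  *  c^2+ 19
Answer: c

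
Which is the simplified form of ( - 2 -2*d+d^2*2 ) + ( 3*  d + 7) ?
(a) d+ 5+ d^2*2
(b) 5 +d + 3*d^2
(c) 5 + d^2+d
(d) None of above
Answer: a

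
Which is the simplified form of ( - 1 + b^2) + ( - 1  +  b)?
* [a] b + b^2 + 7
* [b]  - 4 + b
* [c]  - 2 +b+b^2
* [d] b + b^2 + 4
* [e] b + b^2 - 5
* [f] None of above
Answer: c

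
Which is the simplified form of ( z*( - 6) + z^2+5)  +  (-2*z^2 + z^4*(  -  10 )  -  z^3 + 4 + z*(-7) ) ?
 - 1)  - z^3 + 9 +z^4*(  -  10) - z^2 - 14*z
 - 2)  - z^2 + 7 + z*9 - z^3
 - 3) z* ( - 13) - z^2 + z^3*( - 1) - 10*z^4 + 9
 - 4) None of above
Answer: 3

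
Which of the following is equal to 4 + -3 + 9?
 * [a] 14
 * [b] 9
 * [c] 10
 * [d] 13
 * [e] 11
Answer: c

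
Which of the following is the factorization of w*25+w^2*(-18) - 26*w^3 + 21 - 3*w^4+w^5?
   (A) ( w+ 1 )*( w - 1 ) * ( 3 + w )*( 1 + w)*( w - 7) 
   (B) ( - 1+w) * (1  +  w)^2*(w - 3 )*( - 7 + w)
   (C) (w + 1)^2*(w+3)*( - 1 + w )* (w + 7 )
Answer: A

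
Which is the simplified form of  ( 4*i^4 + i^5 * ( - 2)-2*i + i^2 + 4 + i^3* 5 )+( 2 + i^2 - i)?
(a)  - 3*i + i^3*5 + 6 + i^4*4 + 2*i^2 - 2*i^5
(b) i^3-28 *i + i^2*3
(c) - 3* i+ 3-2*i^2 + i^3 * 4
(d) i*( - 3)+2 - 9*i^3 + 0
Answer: a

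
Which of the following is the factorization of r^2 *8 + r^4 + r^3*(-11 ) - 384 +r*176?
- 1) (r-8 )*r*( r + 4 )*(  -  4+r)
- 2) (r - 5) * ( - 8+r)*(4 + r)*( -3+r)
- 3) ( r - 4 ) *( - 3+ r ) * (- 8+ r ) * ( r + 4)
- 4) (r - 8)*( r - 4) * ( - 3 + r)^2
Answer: 3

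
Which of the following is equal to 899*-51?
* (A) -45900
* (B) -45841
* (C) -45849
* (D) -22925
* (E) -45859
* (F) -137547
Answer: C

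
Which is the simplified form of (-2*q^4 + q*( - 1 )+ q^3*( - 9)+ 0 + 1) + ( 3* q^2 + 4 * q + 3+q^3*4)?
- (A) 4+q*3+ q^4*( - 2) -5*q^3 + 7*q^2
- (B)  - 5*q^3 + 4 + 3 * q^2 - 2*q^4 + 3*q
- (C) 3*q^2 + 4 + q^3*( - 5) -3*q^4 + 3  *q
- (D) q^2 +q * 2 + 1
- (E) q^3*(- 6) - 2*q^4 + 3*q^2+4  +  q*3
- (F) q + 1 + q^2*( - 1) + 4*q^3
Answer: B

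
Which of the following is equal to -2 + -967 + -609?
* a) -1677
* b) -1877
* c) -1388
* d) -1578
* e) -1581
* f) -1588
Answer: d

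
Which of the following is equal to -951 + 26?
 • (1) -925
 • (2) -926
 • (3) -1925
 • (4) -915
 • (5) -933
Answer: 1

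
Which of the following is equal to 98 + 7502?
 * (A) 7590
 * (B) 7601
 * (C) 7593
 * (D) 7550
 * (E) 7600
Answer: E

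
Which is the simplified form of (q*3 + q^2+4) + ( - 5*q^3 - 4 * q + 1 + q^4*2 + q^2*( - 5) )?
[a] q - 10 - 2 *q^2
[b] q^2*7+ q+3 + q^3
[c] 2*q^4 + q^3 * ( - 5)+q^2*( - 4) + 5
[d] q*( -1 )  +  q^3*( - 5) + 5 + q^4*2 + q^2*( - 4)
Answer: d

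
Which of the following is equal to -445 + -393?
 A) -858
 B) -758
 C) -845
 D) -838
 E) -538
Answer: D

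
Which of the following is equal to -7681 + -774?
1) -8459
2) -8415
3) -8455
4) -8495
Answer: 3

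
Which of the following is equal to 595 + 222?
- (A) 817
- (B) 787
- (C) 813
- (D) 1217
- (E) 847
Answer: A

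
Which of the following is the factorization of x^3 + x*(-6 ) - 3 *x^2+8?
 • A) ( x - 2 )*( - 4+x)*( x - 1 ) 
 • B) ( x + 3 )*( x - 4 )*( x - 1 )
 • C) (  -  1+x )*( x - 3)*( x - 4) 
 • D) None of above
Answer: D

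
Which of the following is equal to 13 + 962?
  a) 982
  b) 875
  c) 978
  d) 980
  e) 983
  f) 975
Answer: f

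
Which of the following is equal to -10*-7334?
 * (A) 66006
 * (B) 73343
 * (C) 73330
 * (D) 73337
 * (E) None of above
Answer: E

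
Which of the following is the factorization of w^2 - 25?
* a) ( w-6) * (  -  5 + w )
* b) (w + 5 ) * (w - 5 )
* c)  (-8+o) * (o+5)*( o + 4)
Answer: b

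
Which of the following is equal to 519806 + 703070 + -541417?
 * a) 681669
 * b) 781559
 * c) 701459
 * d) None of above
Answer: d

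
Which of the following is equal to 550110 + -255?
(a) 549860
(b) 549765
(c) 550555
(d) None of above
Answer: d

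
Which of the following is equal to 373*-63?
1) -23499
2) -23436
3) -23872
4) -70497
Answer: 1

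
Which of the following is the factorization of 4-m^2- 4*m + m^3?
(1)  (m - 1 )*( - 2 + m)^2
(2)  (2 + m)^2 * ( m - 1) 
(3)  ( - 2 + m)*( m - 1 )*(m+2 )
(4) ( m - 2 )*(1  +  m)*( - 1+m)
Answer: 3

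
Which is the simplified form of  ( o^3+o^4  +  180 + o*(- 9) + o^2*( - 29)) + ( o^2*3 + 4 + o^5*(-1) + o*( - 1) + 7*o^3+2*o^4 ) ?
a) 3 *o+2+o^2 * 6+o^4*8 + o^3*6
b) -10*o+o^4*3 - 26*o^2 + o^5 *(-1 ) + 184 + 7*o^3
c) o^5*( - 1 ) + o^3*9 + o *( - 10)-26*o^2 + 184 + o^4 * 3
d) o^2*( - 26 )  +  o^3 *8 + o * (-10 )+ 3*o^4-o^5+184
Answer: d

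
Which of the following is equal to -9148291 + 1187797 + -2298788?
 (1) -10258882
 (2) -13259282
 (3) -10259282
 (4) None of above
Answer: 3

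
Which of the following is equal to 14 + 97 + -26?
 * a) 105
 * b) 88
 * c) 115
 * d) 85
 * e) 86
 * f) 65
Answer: d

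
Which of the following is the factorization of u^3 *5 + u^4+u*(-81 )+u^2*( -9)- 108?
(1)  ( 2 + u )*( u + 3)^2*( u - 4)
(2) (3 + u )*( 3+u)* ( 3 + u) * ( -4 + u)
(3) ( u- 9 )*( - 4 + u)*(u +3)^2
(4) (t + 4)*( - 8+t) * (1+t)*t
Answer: 2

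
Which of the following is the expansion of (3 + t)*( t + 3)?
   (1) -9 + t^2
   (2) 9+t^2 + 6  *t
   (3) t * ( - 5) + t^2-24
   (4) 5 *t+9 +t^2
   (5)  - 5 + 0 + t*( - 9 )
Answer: 2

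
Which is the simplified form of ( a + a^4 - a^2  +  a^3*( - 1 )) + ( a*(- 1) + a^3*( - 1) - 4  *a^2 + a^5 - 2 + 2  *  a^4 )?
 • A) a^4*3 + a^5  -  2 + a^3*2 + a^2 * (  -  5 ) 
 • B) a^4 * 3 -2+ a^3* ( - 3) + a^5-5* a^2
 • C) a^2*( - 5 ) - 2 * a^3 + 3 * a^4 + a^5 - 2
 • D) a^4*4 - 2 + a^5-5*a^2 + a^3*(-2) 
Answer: C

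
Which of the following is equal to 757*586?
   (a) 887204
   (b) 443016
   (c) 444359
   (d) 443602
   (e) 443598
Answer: d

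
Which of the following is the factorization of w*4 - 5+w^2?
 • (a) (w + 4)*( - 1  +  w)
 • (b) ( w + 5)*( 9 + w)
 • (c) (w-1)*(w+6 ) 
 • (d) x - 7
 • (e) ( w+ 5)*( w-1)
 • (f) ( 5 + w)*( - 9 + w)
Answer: e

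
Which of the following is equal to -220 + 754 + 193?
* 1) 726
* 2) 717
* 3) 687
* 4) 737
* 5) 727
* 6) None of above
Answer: 5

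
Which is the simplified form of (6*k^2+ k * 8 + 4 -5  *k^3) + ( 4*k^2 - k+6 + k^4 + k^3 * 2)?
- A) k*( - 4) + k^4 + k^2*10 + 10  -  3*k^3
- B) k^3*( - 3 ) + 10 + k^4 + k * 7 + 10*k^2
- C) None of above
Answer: B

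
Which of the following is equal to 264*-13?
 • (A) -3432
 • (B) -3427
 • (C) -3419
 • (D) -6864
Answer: A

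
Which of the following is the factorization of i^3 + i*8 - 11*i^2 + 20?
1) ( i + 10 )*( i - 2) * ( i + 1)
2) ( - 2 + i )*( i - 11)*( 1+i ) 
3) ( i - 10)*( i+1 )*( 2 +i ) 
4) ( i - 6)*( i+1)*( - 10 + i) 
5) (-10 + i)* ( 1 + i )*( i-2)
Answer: 5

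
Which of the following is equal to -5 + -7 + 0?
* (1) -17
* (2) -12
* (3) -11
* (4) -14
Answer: 2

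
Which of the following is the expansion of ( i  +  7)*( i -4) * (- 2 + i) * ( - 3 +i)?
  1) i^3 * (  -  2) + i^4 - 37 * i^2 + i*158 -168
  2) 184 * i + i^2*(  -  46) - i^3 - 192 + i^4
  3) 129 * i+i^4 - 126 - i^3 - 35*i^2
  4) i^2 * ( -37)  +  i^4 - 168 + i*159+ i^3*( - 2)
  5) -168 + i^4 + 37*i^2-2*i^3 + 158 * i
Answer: 1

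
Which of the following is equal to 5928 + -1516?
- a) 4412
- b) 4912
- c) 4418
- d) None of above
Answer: a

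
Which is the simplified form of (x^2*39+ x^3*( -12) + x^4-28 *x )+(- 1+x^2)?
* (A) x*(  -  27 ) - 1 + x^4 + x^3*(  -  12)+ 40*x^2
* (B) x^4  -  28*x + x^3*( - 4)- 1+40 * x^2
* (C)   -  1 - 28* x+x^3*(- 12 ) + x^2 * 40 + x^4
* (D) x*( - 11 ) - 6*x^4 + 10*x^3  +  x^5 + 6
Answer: C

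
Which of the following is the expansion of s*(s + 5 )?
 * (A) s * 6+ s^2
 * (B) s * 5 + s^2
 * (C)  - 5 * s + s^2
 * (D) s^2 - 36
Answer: B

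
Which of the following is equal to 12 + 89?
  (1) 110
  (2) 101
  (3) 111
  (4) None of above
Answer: 2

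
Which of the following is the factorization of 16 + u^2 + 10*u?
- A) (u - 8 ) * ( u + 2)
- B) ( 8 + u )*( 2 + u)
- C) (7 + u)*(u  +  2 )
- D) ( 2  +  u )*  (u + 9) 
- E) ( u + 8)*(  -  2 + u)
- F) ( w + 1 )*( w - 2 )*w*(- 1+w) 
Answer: B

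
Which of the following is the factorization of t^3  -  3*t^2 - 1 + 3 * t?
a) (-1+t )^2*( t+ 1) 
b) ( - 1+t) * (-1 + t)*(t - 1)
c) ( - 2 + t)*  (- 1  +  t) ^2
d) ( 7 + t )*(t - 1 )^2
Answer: b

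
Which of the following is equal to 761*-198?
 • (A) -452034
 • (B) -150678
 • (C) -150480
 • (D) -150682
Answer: B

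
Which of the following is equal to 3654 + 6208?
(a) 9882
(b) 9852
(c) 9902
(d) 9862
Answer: d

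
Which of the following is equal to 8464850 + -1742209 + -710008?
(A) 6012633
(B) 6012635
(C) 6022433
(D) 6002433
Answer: A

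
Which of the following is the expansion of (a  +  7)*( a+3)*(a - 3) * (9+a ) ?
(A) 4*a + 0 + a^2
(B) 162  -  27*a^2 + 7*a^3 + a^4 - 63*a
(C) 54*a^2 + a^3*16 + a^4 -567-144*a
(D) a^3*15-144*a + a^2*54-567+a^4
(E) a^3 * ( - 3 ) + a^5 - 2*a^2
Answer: C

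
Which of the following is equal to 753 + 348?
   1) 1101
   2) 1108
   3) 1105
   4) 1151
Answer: 1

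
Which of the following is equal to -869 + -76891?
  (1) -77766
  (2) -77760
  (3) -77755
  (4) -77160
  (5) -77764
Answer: 2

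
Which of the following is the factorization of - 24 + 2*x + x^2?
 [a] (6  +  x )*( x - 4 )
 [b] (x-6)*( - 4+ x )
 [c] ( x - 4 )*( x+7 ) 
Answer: a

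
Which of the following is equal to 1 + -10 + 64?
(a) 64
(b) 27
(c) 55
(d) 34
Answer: c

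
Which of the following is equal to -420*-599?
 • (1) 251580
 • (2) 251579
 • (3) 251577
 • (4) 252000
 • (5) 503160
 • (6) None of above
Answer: 1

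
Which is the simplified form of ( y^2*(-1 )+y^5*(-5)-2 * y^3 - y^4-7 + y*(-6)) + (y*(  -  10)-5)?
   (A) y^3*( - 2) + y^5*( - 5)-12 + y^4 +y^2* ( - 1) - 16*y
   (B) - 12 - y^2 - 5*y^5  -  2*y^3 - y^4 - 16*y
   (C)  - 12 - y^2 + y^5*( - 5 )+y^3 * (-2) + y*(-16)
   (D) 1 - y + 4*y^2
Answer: B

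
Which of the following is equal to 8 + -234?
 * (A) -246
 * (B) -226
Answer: B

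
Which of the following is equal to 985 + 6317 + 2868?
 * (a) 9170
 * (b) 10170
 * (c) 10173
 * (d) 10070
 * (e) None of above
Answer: b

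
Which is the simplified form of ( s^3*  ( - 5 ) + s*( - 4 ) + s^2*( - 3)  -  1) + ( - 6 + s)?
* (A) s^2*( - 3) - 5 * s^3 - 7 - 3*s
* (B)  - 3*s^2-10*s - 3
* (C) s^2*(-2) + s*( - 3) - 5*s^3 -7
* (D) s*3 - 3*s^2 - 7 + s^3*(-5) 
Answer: A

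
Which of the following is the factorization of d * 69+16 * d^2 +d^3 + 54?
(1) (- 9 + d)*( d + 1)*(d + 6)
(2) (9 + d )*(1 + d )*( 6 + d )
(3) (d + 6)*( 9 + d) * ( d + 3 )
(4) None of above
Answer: 2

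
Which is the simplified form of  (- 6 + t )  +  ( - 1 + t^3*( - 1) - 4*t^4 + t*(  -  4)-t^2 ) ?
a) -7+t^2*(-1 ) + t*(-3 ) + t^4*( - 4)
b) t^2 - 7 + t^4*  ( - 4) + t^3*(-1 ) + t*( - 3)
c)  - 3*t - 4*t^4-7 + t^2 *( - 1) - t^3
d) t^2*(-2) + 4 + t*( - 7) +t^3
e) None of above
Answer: c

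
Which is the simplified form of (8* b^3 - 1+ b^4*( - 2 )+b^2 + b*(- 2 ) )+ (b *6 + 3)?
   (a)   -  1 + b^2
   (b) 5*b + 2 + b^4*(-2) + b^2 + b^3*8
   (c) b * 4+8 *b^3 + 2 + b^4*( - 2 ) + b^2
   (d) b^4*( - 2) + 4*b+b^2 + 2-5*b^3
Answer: c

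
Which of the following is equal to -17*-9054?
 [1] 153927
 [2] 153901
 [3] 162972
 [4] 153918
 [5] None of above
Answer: 4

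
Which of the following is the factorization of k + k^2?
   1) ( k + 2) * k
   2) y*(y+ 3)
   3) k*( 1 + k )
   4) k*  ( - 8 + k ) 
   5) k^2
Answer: 3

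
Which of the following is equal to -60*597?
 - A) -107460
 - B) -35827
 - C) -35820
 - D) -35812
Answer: C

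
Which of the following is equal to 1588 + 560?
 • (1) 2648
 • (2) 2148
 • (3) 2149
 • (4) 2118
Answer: 2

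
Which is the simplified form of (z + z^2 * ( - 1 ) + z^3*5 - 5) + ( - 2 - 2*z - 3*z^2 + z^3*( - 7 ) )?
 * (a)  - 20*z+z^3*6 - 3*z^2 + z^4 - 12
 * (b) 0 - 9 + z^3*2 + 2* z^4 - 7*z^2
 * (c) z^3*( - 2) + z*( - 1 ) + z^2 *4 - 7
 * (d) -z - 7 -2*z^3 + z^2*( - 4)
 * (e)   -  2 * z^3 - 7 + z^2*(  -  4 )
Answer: d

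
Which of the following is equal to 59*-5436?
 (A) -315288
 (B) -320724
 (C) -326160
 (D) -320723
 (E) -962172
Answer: B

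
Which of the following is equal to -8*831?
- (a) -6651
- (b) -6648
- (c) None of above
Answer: b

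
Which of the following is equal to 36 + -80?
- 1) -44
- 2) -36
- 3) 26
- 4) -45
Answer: 1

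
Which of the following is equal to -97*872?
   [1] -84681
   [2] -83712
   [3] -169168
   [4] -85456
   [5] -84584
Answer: 5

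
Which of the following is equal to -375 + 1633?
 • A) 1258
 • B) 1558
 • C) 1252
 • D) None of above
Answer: A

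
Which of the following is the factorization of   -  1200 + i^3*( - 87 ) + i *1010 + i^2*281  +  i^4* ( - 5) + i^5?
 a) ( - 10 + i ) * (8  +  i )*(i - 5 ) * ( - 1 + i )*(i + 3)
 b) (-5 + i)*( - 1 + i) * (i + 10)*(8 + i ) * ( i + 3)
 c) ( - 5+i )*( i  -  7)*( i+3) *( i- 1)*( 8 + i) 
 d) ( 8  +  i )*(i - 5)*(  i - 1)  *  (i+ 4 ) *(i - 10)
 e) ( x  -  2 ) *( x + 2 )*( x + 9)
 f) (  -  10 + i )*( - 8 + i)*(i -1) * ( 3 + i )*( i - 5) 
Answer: a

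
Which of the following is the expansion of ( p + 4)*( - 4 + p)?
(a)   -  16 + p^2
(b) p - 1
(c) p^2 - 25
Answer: a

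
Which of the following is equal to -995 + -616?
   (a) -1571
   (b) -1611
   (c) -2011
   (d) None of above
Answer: b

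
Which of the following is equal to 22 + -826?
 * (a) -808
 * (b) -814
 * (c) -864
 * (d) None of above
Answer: d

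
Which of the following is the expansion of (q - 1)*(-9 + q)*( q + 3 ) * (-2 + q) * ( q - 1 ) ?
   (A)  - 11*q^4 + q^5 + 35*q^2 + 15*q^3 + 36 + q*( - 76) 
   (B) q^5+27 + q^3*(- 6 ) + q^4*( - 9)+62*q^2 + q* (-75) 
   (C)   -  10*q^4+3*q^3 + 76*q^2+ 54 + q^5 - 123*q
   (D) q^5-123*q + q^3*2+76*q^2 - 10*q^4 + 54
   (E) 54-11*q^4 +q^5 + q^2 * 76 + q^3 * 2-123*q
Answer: D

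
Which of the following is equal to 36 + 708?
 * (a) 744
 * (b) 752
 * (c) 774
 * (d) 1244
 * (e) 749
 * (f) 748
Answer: a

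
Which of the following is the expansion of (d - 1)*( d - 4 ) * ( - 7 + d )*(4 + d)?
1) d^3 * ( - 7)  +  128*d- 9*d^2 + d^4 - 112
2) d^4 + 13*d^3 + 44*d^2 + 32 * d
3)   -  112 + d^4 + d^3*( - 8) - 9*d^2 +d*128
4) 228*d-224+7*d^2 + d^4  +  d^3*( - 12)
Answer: 3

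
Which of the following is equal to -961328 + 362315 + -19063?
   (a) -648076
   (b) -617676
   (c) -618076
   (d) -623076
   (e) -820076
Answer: c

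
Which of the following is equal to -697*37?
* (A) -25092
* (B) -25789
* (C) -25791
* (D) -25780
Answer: B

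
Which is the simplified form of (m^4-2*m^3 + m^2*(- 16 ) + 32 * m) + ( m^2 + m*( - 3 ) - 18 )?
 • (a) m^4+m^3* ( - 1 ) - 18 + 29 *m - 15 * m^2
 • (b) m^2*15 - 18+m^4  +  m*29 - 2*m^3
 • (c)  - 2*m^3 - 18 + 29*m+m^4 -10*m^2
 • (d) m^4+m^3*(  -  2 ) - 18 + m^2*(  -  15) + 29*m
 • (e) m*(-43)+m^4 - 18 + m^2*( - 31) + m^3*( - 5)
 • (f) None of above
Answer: d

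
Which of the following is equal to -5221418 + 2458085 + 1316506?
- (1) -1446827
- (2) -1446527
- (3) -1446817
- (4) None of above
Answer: 1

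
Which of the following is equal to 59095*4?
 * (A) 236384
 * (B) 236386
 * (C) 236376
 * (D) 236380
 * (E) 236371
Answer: D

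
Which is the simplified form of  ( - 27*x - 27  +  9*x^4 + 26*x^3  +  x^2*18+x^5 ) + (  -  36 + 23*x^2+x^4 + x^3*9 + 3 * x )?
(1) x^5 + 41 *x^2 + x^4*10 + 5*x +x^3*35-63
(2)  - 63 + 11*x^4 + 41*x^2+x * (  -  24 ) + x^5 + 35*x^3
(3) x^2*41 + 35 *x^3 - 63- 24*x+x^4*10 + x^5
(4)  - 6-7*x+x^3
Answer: 3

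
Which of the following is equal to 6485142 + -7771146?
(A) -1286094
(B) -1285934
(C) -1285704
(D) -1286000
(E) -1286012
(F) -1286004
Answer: F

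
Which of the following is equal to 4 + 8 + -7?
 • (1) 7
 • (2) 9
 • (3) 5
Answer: 3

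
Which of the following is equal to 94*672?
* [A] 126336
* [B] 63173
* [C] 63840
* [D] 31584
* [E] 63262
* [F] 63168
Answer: F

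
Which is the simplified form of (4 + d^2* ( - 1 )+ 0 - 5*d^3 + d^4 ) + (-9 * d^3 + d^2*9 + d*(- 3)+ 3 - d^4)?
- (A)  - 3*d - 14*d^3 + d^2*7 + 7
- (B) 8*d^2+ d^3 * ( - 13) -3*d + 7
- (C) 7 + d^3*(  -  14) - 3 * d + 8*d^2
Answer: C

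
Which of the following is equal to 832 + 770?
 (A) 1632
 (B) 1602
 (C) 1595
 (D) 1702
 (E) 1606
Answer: B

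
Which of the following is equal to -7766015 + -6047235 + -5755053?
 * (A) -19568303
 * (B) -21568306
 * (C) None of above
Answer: A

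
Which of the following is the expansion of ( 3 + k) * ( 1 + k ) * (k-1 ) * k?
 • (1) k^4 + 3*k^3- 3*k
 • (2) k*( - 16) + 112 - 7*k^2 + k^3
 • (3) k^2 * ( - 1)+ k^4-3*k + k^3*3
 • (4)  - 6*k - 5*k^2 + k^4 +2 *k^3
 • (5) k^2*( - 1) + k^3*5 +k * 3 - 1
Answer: 3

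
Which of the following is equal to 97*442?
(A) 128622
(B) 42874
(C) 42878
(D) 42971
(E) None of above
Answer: B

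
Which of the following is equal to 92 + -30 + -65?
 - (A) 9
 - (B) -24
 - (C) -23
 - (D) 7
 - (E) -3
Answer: E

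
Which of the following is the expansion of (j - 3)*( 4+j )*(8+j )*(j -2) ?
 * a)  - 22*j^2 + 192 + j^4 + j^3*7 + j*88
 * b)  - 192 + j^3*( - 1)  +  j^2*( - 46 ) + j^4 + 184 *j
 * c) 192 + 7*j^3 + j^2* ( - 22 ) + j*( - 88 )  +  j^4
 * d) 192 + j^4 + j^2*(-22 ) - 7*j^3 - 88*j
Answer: c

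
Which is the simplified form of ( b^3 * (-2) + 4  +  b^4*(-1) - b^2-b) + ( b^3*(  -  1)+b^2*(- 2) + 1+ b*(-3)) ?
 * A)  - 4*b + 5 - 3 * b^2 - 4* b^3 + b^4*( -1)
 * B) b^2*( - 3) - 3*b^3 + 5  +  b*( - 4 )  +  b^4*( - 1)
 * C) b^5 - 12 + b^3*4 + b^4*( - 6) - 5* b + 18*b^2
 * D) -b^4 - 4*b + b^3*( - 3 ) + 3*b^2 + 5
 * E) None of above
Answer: B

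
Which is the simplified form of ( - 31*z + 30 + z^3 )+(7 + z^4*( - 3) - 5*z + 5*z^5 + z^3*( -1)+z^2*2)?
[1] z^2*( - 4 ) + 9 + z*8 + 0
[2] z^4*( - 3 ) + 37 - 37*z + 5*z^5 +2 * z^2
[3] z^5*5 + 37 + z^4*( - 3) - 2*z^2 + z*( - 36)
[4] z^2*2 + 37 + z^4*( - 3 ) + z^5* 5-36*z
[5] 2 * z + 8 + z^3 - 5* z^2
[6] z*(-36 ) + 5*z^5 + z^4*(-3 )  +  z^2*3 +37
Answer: 4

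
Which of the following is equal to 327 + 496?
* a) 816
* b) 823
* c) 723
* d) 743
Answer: b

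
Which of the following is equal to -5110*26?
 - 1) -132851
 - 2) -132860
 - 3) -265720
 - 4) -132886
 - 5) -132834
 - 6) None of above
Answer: 2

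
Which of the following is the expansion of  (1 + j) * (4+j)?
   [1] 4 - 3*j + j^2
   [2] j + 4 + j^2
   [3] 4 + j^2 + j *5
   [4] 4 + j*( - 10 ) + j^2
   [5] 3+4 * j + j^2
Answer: 3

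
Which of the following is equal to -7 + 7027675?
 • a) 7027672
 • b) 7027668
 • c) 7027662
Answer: b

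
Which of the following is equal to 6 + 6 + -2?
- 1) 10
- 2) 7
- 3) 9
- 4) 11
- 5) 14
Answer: 1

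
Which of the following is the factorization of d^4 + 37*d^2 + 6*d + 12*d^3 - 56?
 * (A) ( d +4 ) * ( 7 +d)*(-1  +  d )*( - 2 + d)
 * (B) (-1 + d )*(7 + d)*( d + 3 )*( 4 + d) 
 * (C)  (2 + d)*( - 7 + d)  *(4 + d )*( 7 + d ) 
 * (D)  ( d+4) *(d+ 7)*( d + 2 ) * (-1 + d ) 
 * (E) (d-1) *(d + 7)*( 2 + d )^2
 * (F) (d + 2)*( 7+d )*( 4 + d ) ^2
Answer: D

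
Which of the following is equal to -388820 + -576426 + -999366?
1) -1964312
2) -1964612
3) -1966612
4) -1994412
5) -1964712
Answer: 2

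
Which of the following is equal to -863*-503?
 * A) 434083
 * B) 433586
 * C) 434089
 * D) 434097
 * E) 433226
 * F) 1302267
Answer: C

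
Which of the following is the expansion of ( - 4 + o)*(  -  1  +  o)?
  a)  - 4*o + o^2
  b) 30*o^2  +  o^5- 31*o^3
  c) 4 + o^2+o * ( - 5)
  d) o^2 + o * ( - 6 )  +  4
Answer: c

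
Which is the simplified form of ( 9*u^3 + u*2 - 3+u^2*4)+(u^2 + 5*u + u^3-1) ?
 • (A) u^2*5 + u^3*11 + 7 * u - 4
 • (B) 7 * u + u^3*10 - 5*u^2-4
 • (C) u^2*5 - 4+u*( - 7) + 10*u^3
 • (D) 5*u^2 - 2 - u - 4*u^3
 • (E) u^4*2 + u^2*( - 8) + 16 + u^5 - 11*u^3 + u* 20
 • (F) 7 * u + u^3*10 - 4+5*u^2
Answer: F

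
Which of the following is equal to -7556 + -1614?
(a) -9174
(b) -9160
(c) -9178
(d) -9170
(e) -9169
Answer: d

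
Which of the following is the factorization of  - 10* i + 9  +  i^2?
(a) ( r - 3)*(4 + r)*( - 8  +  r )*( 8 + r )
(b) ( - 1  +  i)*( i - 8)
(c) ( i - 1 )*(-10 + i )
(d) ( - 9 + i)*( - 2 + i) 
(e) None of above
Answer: e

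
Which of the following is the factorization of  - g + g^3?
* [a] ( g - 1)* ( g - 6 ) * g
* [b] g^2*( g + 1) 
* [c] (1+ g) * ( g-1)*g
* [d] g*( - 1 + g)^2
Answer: c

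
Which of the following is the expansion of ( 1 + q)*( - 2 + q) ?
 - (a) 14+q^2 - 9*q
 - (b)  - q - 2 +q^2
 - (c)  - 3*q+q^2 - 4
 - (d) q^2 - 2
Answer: b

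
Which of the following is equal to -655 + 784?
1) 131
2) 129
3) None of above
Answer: 2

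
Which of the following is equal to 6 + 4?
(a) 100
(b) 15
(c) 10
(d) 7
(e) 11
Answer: c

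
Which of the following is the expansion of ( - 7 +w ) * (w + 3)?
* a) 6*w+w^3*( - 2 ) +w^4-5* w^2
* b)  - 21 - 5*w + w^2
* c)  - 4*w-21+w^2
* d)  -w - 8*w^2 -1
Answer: c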